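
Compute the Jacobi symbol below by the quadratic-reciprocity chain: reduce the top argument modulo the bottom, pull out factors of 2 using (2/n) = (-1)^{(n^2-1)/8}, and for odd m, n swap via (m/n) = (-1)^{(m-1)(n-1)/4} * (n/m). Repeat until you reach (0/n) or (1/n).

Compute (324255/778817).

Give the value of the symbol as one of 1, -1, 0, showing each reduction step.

reciprocity: (324255/778817) = +1·(778817/324255) since 324255 mod 4 = 3, 778817 mod 4 = 1; sign now +1
(778817/324255) = (130307/324255)   [reduce mod 324255]
reciprocity: (130307/324255) = -1·(324255/130307) since 130307 mod 4 = 3, 324255 mod 4 = 3; sign now -1
(324255/130307) = (63641/130307)   [reduce mod 130307]
reciprocity: (63641/130307) = +1·(130307/63641) since 63641 mod 4 = 1, 130307 mod 4 = 3; sign now -1
(130307/63641) = (3025/63641)   [reduce mod 63641]
reciprocity: (3025/63641) = +1·(63641/3025) since 3025 mod 4 = 1, 63641 mod 4 = 1; sign now -1
(63641/3025) = (116/3025)   [reduce mod 3025]
116 = 2^2·29; (2/3025) = +1 since 3025 mod 8 = 1, so (116/3025) = (+1)^2·(29/3025); sign now -1
reciprocity: (29/3025) = +1·(3025/29) since 29 mod 4 = 1, 3025 mod 4 = 1; sign now -1
(3025/29) = (9/29)   [reduce mod 29]
reciprocity: (9/29) = +1·(29/9) since 9 mod 4 = 1, 29 mod 4 = 1; sign now -1
(29/9) = (2/9)   [reduce mod 9]
2 = 2^1·1; (2/9) = +1 since 9 mod 8 = 1, so (2/9) = (+1)^1·(1/9); sign now -1
(1/9) = 1; final value = sign = -1

-1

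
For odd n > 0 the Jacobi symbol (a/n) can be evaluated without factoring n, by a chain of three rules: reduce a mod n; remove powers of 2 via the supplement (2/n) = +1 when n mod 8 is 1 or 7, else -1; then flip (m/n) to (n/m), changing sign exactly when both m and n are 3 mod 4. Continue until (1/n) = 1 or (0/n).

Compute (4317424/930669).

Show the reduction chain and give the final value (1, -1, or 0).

(4317424/930669) = (594748/930669)   [reduce mod 930669]
594748 = 2^2·148687; (2/930669) = -1 since 930669 mod 8 = 5, so (594748/930669) = (-1)^2·(148687/930669); sign now +1
reciprocity: (148687/930669) = +1·(930669/148687) since 148687 mod 4 = 3, 930669 mod 4 = 1; sign now +1
(930669/148687) = (38547/148687)   [reduce mod 148687]
reciprocity: (38547/148687) = -1·(148687/38547) since 38547 mod 4 = 3, 148687 mod 4 = 3; sign now -1
(148687/38547) = (33046/38547)   [reduce mod 38547]
33046 = 2^1·16523; (2/38547) = -1 since 38547 mod 8 = 3, so (33046/38547) = (-1)^1·(16523/38547); sign now +1
reciprocity: (16523/38547) = -1·(38547/16523) since 16523 mod 4 = 3, 38547 mod 4 = 3; sign now -1
(38547/16523) = (5501/16523)   [reduce mod 16523]
reciprocity: (5501/16523) = +1·(16523/5501) since 5501 mod 4 = 1, 16523 mod 4 = 3; sign now -1
(16523/5501) = (20/5501)   [reduce mod 5501]
20 = 2^2·5; (2/5501) = -1 since 5501 mod 8 = 5, so (20/5501) = (-1)^2·(5/5501); sign now -1
reciprocity: (5/5501) = +1·(5501/5) since 5 mod 4 = 1, 5501 mod 4 = 1; sign now -1
(5501/5) = (1/5)   [reduce mod 5]
(1/5) = 1; final value = sign = -1

-1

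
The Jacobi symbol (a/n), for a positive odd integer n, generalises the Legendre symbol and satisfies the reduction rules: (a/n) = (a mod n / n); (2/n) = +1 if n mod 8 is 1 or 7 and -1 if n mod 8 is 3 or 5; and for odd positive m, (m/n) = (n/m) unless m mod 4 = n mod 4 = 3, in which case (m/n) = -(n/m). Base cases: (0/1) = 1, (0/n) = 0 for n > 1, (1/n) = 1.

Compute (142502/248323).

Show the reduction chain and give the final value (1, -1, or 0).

-1

factor out 2^1: 142502 = 2^1·71251; with 248323 mod 8 = 3, (2/248323) = -1; sign now -1; continue with (71251/248323)
flip (71251/248323) -> (248323/71251): both odd, 71251 mod 4 = 3, 248323 mod 4 = 3, so the flip contributes -1; sign now +1
(248323/71251): 248323 mod 71251 = 34570, so (248323/71251) = (34570/71251)
factor out 2^1: 34570 = 2^1·17285; with 71251 mod 8 = 3, (2/71251) = -1; sign now -1; continue with (17285/71251)
flip (17285/71251) -> (71251/17285): both odd, 17285 mod 4 = 1, 71251 mod 4 = 3, so the flip contributes +1; sign now -1
(71251/17285): 71251 mod 17285 = 2111, so (71251/17285) = (2111/17285)
flip (2111/17285) -> (17285/2111): both odd, 2111 mod 4 = 3, 17285 mod 4 = 1, so the flip contributes +1; sign now -1
(17285/2111): 17285 mod 2111 = 397, so (17285/2111) = (397/2111)
flip (397/2111) -> (2111/397): both odd, 397 mod 4 = 1, 2111 mod 4 = 3, so the flip contributes +1; sign now -1
(2111/397): 2111 mod 397 = 126, so (2111/397) = (126/397)
factor out 2^1: 126 = 2^1·63; with 397 mod 8 = 5, (2/397) = -1; sign now +1; continue with (63/397)
flip (63/397) -> (397/63): both odd, 63 mod 4 = 3, 397 mod 4 = 1, so the flip contributes +1; sign now +1
(397/63): 397 mod 63 = 19, so (397/63) = (19/63)
flip (19/63) -> (63/19): both odd, 19 mod 4 = 3, 63 mod 4 = 3, so the flip contributes -1; sign now -1
(63/19): 63 mod 19 = 6, so (63/19) = (6/19)
factor out 2^1: 6 = 2^1·3; with 19 mod 8 = 3, (2/19) = -1; sign now +1; continue with (3/19)
flip (3/19) -> (19/3): both odd, 3 mod 4 = 3, 19 mod 4 = 3, so the flip contributes -1; sign now -1
(19/3): 19 mod 3 = 1, so (19/3) = (1/3)
reached (1/3) = 1, so the symbol is -1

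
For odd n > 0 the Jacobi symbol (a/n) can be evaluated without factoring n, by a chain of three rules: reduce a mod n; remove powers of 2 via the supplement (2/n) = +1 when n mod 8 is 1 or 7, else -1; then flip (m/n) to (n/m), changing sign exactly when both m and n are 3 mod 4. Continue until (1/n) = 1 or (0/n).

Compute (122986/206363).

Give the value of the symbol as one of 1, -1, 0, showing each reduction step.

122986 = 2^1·61493; (2/206363) = -1 since 206363 mod 8 = 3, so (122986/206363) = (-1)^1·(61493/206363); sign now -1
reciprocity: (61493/206363) = +1·(206363/61493) since 61493 mod 4 = 1, 206363 mod 4 = 3; sign now -1
(206363/61493) = (21884/61493)   [reduce mod 61493]
21884 = 2^2·5471; (2/61493) = -1 since 61493 mod 8 = 5, so (21884/61493) = (-1)^2·(5471/61493); sign now -1
reciprocity: (5471/61493) = +1·(61493/5471) since 5471 mod 4 = 3, 61493 mod 4 = 1; sign now -1
(61493/5471) = (1312/5471)   [reduce mod 5471]
1312 = 2^5·41; (2/5471) = +1 since 5471 mod 8 = 7, so (1312/5471) = (+1)^5·(41/5471); sign now -1
reciprocity: (41/5471) = +1·(5471/41) since 41 mod 4 = 1, 5471 mod 4 = 3; sign now -1
(5471/41) = (18/41)   [reduce mod 41]
18 = 2^1·9; (2/41) = +1 since 41 mod 8 = 1, so (18/41) = (+1)^1·(9/41); sign now -1
reciprocity: (9/41) = +1·(41/9) since 9 mod 4 = 1, 41 mod 4 = 1; sign now -1
(41/9) = (5/9)   [reduce mod 9]
reciprocity: (5/9) = +1·(9/5) since 5 mod 4 = 1, 9 mod 4 = 1; sign now -1
(9/5) = (4/5)   [reduce mod 5]
4 = 2^2·1; (2/5) = -1 since 5 mod 8 = 5, so (4/5) = (-1)^2·(1/5); sign now -1
(1/5) = 1; final value = sign = -1

-1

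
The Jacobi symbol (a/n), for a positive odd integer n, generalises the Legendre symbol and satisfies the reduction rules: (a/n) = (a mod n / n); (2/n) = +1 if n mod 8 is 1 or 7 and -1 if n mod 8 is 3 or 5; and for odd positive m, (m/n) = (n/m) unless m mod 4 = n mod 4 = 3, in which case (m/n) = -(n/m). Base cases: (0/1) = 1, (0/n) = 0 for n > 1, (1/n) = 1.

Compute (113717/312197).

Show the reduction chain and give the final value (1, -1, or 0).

flip (113717/312197) -> (312197/113717): both odd, 113717 mod 4 = 1, 312197 mod 4 = 1, so the flip contributes +1; sign now +1
(312197/113717): 312197 mod 113717 = 84763, so (312197/113717) = (84763/113717)
flip (84763/113717) -> (113717/84763): both odd, 84763 mod 4 = 3, 113717 mod 4 = 1, so the flip contributes +1; sign now +1
(113717/84763): 113717 mod 84763 = 28954, so (113717/84763) = (28954/84763)
factor out 2^1: 28954 = 2^1·14477; with 84763 mod 8 = 3, (2/84763) = -1; sign now -1; continue with (14477/84763)
flip (14477/84763) -> (84763/14477): both odd, 14477 mod 4 = 1, 84763 mod 4 = 3, so the flip contributes +1; sign now -1
(84763/14477): 84763 mod 14477 = 12378, so (84763/14477) = (12378/14477)
factor out 2^1: 12378 = 2^1·6189; with 14477 mod 8 = 5, (2/14477) = -1; sign now +1; continue with (6189/14477)
flip (6189/14477) -> (14477/6189): both odd, 6189 mod 4 = 1, 14477 mod 4 = 1, so the flip contributes +1; sign now +1
(14477/6189): 14477 mod 6189 = 2099, so (14477/6189) = (2099/6189)
flip (2099/6189) -> (6189/2099): both odd, 2099 mod 4 = 3, 6189 mod 4 = 1, so the flip contributes +1; sign now +1
(6189/2099): 6189 mod 2099 = 1991, so (6189/2099) = (1991/2099)
flip (1991/2099) -> (2099/1991): both odd, 1991 mod 4 = 3, 2099 mod 4 = 3, so the flip contributes -1; sign now -1
(2099/1991): 2099 mod 1991 = 108, so (2099/1991) = (108/1991)
factor out 2^2: 108 = 2^2·27; with 1991 mod 8 = 7, (2/1991) = +1; sign now -1; continue with (27/1991)
flip (27/1991) -> (1991/27): both odd, 27 mod 4 = 3, 1991 mod 4 = 3, so the flip contributes -1; sign now +1
(1991/27): 1991 mod 27 = 20, so (1991/27) = (20/27)
factor out 2^2: 20 = 2^2·5; with 27 mod 8 = 3, (2/27) = -1; sign now +1; continue with (5/27)
flip (5/27) -> (27/5): both odd, 5 mod 4 = 1, 27 mod 4 = 3, so the flip contributes +1; sign now +1
(27/5): 27 mod 5 = 2, so (27/5) = (2/5)
factor out 2^1: 2 = 2^1·1; with 5 mod 8 = 5, (2/5) = -1; sign now -1; continue with (1/5)
reached (1/5) = 1, so the symbol is -1

-1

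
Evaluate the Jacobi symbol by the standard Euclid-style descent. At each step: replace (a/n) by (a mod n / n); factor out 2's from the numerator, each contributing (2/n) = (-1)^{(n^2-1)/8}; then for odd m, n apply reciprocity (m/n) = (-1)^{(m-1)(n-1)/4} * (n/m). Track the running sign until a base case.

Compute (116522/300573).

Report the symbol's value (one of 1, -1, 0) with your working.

116522 = 2^1·58261; (2/300573) = -1 since 300573 mod 8 = 5, so (116522/300573) = (-1)^1·(58261/300573); sign now -1
reciprocity: (58261/300573) = +1·(300573/58261) since 58261 mod 4 = 1, 300573 mod 4 = 1; sign now -1
(300573/58261) = (9268/58261)   [reduce mod 58261]
9268 = 2^2·2317; (2/58261) = -1 since 58261 mod 8 = 5, so (9268/58261) = (-1)^2·(2317/58261); sign now -1
reciprocity: (2317/58261) = +1·(58261/2317) since 2317 mod 4 = 1, 58261 mod 4 = 1; sign now -1
(58261/2317) = (336/2317)   [reduce mod 2317]
336 = 2^4·21; (2/2317) = -1 since 2317 mod 8 = 5, so (336/2317) = (-1)^4·(21/2317); sign now -1
reciprocity: (21/2317) = +1·(2317/21) since 21 mod 4 = 1, 2317 mod 4 = 1; sign now -1
(2317/21) = (7/21)   [reduce mod 21]
reciprocity: (7/21) = +1·(21/7) since 7 mod 4 = 3, 21 mod 4 = 1; sign now -1
(21/7) = (0/7)   [reduce mod 7]
(0/7) = 0   [gcd(a, n) > 1]; final value = 0

0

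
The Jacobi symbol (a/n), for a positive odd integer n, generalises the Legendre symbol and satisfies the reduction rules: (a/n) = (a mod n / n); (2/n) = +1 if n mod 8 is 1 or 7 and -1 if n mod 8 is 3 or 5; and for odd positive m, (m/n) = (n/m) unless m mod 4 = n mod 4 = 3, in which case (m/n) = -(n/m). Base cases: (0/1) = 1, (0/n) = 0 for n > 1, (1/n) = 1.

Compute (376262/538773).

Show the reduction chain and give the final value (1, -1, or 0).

1

376262 = 2^1·188131; (2/538773) = -1 since 538773 mod 8 = 5, so (376262/538773) = (-1)^1·(188131/538773); sign now -1
reciprocity: (188131/538773) = +1·(538773/188131) since 188131 mod 4 = 3, 538773 mod 4 = 1; sign now -1
(538773/188131) = (162511/188131)   [reduce mod 188131]
reciprocity: (162511/188131) = -1·(188131/162511) since 162511 mod 4 = 3, 188131 mod 4 = 3; sign now +1
(188131/162511) = (25620/162511)   [reduce mod 162511]
25620 = 2^2·6405; (2/162511) = +1 since 162511 mod 8 = 7, so (25620/162511) = (+1)^2·(6405/162511); sign now +1
reciprocity: (6405/162511) = +1·(162511/6405) since 6405 mod 4 = 1, 162511 mod 4 = 3; sign now +1
(162511/6405) = (2386/6405)   [reduce mod 6405]
2386 = 2^1·1193; (2/6405) = -1 since 6405 mod 8 = 5, so (2386/6405) = (-1)^1·(1193/6405); sign now -1
reciprocity: (1193/6405) = +1·(6405/1193) since 1193 mod 4 = 1, 6405 mod 4 = 1; sign now -1
(6405/1193) = (440/1193)   [reduce mod 1193]
440 = 2^3·55; (2/1193) = +1 since 1193 mod 8 = 1, so (440/1193) = (+1)^3·(55/1193); sign now -1
reciprocity: (55/1193) = +1·(1193/55) since 55 mod 4 = 3, 1193 mod 4 = 1; sign now -1
(1193/55) = (38/55)   [reduce mod 55]
38 = 2^1·19; (2/55) = +1 since 55 mod 8 = 7, so (38/55) = (+1)^1·(19/55); sign now -1
reciprocity: (19/55) = -1·(55/19) since 19 mod 4 = 3, 55 mod 4 = 3; sign now +1
(55/19) = (17/19)   [reduce mod 19]
reciprocity: (17/19) = +1·(19/17) since 17 mod 4 = 1, 19 mod 4 = 3; sign now +1
(19/17) = (2/17)   [reduce mod 17]
2 = 2^1·1; (2/17) = +1 since 17 mod 8 = 1, so (2/17) = (+1)^1·(1/17); sign now +1
(1/17) = 1; final value = sign = +1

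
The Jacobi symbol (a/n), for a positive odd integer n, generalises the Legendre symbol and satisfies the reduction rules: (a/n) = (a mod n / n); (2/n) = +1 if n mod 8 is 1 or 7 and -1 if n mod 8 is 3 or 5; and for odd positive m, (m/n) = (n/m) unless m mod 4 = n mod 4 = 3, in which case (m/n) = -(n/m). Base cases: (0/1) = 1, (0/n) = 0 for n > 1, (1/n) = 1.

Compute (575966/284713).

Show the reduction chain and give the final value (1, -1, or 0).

-1

(575966/284713): 575966 mod 284713 = 6540, so (575966/284713) = (6540/284713)
factor out 2^2: 6540 = 2^2·1635; with 284713 mod 8 = 1, (2/284713) = +1; sign now +1; continue with (1635/284713)
flip (1635/284713) -> (284713/1635): both odd, 1635 mod 4 = 3, 284713 mod 4 = 1, so the flip contributes +1; sign now +1
(284713/1635): 284713 mod 1635 = 223, so (284713/1635) = (223/1635)
flip (223/1635) -> (1635/223): both odd, 223 mod 4 = 3, 1635 mod 4 = 3, so the flip contributes -1; sign now -1
(1635/223): 1635 mod 223 = 74, so (1635/223) = (74/223)
factor out 2^1: 74 = 2^1·37; with 223 mod 8 = 7, (2/223) = +1; sign now -1; continue with (37/223)
flip (37/223) -> (223/37): both odd, 37 mod 4 = 1, 223 mod 4 = 3, so the flip contributes +1; sign now -1
(223/37): 223 mod 37 = 1, so (223/37) = (1/37)
reached (1/37) = 1, so the symbol is -1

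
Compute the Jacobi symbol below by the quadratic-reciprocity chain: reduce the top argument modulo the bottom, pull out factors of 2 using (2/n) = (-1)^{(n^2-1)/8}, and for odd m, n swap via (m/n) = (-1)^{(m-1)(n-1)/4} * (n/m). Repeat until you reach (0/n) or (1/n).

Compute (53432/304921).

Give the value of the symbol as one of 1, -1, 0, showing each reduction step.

factor out 2^3: 53432 = 2^3·6679; with 304921 mod 8 = 1, (2/304921) = +1; sign now +1; continue with (6679/304921)
flip (6679/304921) -> (304921/6679): both odd, 6679 mod 4 = 3, 304921 mod 4 = 1, so the flip contributes +1; sign now +1
(304921/6679): 304921 mod 6679 = 4366, so (304921/6679) = (4366/6679)
factor out 2^1: 4366 = 2^1·2183; with 6679 mod 8 = 7, (2/6679) = +1; sign now +1; continue with (2183/6679)
flip (2183/6679) -> (6679/2183): both odd, 2183 mod 4 = 3, 6679 mod 4 = 3, so the flip contributes -1; sign now -1
(6679/2183): 6679 mod 2183 = 130, so (6679/2183) = (130/2183)
factor out 2^1: 130 = 2^1·65; with 2183 mod 8 = 7, (2/2183) = +1; sign now -1; continue with (65/2183)
flip (65/2183) -> (2183/65): both odd, 65 mod 4 = 1, 2183 mod 4 = 3, so the flip contributes +1; sign now -1
(2183/65): 2183 mod 65 = 38, so (2183/65) = (38/65)
factor out 2^1: 38 = 2^1·19; with 65 mod 8 = 1, (2/65) = +1; sign now -1; continue with (19/65)
flip (19/65) -> (65/19): both odd, 19 mod 4 = 3, 65 mod 4 = 1, so the flip contributes +1; sign now -1
(65/19): 65 mod 19 = 8, so (65/19) = (8/19)
factor out 2^3: 8 = 2^3·1; with 19 mod 8 = 3, (2/19) = -1; sign now +1; continue with (1/19)
reached (1/19) = 1, so the symbol is +1

1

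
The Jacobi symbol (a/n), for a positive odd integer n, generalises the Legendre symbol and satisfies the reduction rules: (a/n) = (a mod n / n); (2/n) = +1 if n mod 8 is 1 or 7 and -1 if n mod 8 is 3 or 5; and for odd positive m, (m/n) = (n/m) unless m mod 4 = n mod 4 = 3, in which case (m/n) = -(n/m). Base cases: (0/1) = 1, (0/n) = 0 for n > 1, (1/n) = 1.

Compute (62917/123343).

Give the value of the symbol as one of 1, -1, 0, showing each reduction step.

-1

reciprocity: (62917/123343) = +1·(123343/62917) since 62917 mod 4 = 1, 123343 mod 4 = 3; sign now +1
(123343/62917) = (60426/62917)   [reduce mod 62917]
60426 = 2^1·30213; (2/62917) = -1 since 62917 mod 8 = 5, so (60426/62917) = (-1)^1·(30213/62917); sign now -1
reciprocity: (30213/62917) = +1·(62917/30213) since 30213 mod 4 = 1, 62917 mod 4 = 1; sign now -1
(62917/30213) = (2491/30213)   [reduce mod 30213]
reciprocity: (2491/30213) = +1·(30213/2491) since 2491 mod 4 = 3, 30213 mod 4 = 1; sign now -1
(30213/2491) = (321/2491)   [reduce mod 2491]
reciprocity: (321/2491) = +1·(2491/321) since 321 mod 4 = 1, 2491 mod 4 = 3; sign now -1
(2491/321) = (244/321)   [reduce mod 321]
244 = 2^2·61; (2/321) = +1 since 321 mod 8 = 1, so (244/321) = (+1)^2·(61/321); sign now -1
reciprocity: (61/321) = +1·(321/61) since 61 mod 4 = 1, 321 mod 4 = 1; sign now -1
(321/61) = (16/61)   [reduce mod 61]
16 = 2^4·1; (2/61) = -1 since 61 mod 8 = 5, so (16/61) = (-1)^4·(1/61); sign now -1
(1/61) = 1; final value = sign = -1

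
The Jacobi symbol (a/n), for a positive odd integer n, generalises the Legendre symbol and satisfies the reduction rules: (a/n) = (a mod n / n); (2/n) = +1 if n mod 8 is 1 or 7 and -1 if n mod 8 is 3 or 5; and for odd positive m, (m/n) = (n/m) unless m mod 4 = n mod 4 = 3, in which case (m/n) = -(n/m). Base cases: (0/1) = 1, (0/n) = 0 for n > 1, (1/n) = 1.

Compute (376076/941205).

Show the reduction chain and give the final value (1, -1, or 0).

-1

factor out 2^2: 376076 = 2^2·94019; with 941205 mod 8 = 5, (2/941205) = -1; sign now +1; continue with (94019/941205)
flip (94019/941205) -> (941205/94019): both odd, 94019 mod 4 = 3, 941205 mod 4 = 1, so the flip contributes +1; sign now +1
(941205/94019): 941205 mod 94019 = 1015, so (941205/94019) = (1015/94019)
flip (1015/94019) -> (94019/1015): both odd, 1015 mod 4 = 3, 94019 mod 4 = 3, so the flip contributes -1; sign now -1
(94019/1015): 94019 mod 1015 = 639, so (94019/1015) = (639/1015)
flip (639/1015) -> (1015/639): both odd, 639 mod 4 = 3, 1015 mod 4 = 3, so the flip contributes -1; sign now +1
(1015/639): 1015 mod 639 = 376, so (1015/639) = (376/639)
factor out 2^3: 376 = 2^3·47; with 639 mod 8 = 7, (2/639) = +1; sign now +1; continue with (47/639)
flip (47/639) -> (639/47): both odd, 47 mod 4 = 3, 639 mod 4 = 3, so the flip contributes -1; sign now -1
(639/47): 639 mod 47 = 28, so (639/47) = (28/47)
factor out 2^2: 28 = 2^2·7; with 47 mod 8 = 7, (2/47) = +1; sign now -1; continue with (7/47)
flip (7/47) -> (47/7): both odd, 7 mod 4 = 3, 47 mod 4 = 3, so the flip contributes -1; sign now +1
(47/7): 47 mod 7 = 5, so (47/7) = (5/7)
flip (5/7) -> (7/5): both odd, 5 mod 4 = 1, 7 mod 4 = 3, so the flip contributes +1; sign now +1
(7/5): 7 mod 5 = 2, so (7/5) = (2/5)
factor out 2^1: 2 = 2^1·1; with 5 mod 8 = 5, (2/5) = -1; sign now -1; continue with (1/5)
reached (1/5) = 1, so the symbol is -1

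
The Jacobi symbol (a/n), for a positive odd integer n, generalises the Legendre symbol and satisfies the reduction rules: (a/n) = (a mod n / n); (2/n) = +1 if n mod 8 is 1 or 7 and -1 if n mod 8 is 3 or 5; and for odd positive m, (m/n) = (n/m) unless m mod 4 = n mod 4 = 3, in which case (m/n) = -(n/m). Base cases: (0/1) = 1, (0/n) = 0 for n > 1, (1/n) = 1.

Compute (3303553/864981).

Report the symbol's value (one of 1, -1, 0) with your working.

(3303553/864981) = (708610/864981)   [reduce mod 864981]
708610 = 2^1·354305; (2/864981) = -1 since 864981 mod 8 = 5, so (708610/864981) = (-1)^1·(354305/864981); sign now -1
reciprocity: (354305/864981) = +1·(864981/354305) since 354305 mod 4 = 1, 864981 mod 4 = 1; sign now -1
(864981/354305) = (156371/354305)   [reduce mod 354305]
reciprocity: (156371/354305) = +1·(354305/156371) since 156371 mod 4 = 3, 354305 mod 4 = 1; sign now -1
(354305/156371) = (41563/156371)   [reduce mod 156371]
reciprocity: (41563/156371) = -1·(156371/41563) since 41563 mod 4 = 3, 156371 mod 4 = 3; sign now +1
(156371/41563) = (31682/41563)   [reduce mod 41563]
31682 = 2^1·15841; (2/41563) = -1 since 41563 mod 8 = 3, so (31682/41563) = (-1)^1·(15841/41563); sign now -1
reciprocity: (15841/41563) = +1·(41563/15841) since 15841 mod 4 = 1, 41563 mod 4 = 3; sign now -1
(41563/15841) = (9881/15841)   [reduce mod 15841]
reciprocity: (9881/15841) = +1·(15841/9881) since 9881 mod 4 = 1, 15841 mod 4 = 1; sign now -1
(15841/9881) = (5960/9881)   [reduce mod 9881]
5960 = 2^3·745; (2/9881) = +1 since 9881 mod 8 = 1, so (5960/9881) = (+1)^3·(745/9881); sign now -1
reciprocity: (745/9881) = +1·(9881/745) since 745 mod 4 = 1, 9881 mod 4 = 1; sign now -1
(9881/745) = (196/745)   [reduce mod 745]
196 = 2^2·49; (2/745) = +1 since 745 mod 8 = 1, so (196/745) = (+1)^2·(49/745); sign now -1
reciprocity: (49/745) = +1·(745/49) since 49 mod 4 = 1, 745 mod 4 = 1; sign now -1
(745/49) = (10/49)   [reduce mod 49]
10 = 2^1·5; (2/49) = +1 since 49 mod 8 = 1, so (10/49) = (+1)^1·(5/49); sign now -1
reciprocity: (5/49) = +1·(49/5) since 5 mod 4 = 1, 49 mod 4 = 1; sign now -1
(49/5) = (4/5)   [reduce mod 5]
4 = 2^2·1; (2/5) = -1 since 5 mod 8 = 5, so (4/5) = (-1)^2·(1/5); sign now -1
(1/5) = 1; final value = sign = -1

-1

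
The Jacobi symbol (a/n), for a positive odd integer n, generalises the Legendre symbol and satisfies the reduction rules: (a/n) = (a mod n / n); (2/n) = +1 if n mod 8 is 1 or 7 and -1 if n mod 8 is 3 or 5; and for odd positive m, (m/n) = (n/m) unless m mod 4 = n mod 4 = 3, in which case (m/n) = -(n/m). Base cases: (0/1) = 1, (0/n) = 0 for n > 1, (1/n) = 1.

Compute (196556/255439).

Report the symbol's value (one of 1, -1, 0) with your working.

-1

196556 = 2^2·49139; (2/255439) = +1 since 255439 mod 8 = 7, so (196556/255439) = (+1)^2·(49139/255439); sign now +1
reciprocity: (49139/255439) = -1·(255439/49139) since 49139 mod 4 = 3, 255439 mod 4 = 3; sign now -1
(255439/49139) = (9744/49139)   [reduce mod 49139]
9744 = 2^4·609; (2/49139) = -1 since 49139 mod 8 = 3, so (9744/49139) = (-1)^4·(609/49139); sign now -1
reciprocity: (609/49139) = +1·(49139/609) since 609 mod 4 = 1, 49139 mod 4 = 3; sign now -1
(49139/609) = (419/609)   [reduce mod 609]
reciprocity: (419/609) = +1·(609/419) since 419 mod 4 = 3, 609 mod 4 = 1; sign now -1
(609/419) = (190/419)   [reduce mod 419]
190 = 2^1·95; (2/419) = -1 since 419 mod 8 = 3, so (190/419) = (-1)^1·(95/419); sign now +1
reciprocity: (95/419) = -1·(419/95) since 95 mod 4 = 3, 419 mod 4 = 3; sign now -1
(419/95) = (39/95)   [reduce mod 95]
reciprocity: (39/95) = -1·(95/39) since 39 mod 4 = 3, 95 mod 4 = 3; sign now +1
(95/39) = (17/39)   [reduce mod 39]
reciprocity: (17/39) = +1·(39/17) since 17 mod 4 = 1, 39 mod 4 = 3; sign now +1
(39/17) = (5/17)   [reduce mod 17]
reciprocity: (5/17) = +1·(17/5) since 5 mod 4 = 1, 17 mod 4 = 1; sign now +1
(17/5) = (2/5)   [reduce mod 5]
2 = 2^1·1; (2/5) = -1 since 5 mod 8 = 5, so (2/5) = (-1)^1·(1/5); sign now -1
(1/5) = 1; final value = sign = -1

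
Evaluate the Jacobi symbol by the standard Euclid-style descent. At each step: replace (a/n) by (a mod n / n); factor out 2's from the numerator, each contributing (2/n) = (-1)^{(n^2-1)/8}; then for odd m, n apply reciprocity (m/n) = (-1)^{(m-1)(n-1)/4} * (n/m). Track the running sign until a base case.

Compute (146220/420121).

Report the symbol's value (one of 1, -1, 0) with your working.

146220 = 2^2·36555; (2/420121) = +1 since 420121 mod 8 = 1, so (146220/420121) = (+1)^2·(36555/420121); sign now +1
reciprocity: (36555/420121) = +1·(420121/36555) since 36555 mod 4 = 3, 420121 mod 4 = 1; sign now +1
(420121/36555) = (18016/36555)   [reduce mod 36555]
18016 = 2^5·563; (2/36555) = -1 since 36555 mod 8 = 3, so (18016/36555) = (-1)^5·(563/36555); sign now -1
reciprocity: (563/36555) = -1·(36555/563) since 563 mod 4 = 3, 36555 mod 4 = 3; sign now +1
(36555/563) = (523/563)   [reduce mod 563]
reciprocity: (523/563) = -1·(563/523) since 523 mod 4 = 3, 563 mod 4 = 3; sign now -1
(563/523) = (40/523)   [reduce mod 523]
40 = 2^3·5; (2/523) = -1 since 523 mod 8 = 3, so (40/523) = (-1)^3·(5/523); sign now +1
reciprocity: (5/523) = +1·(523/5) since 5 mod 4 = 1, 523 mod 4 = 3; sign now +1
(523/5) = (3/5)   [reduce mod 5]
reciprocity: (3/5) = +1·(5/3) since 3 mod 4 = 3, 5 mod 4 = 1; sign now +1
(5/3) = (2/3)   [reduce mod 3]
2 = 2^1·1; (2/3) = -1 since 3 mod 8 = 3, so (2/3) = (-1)^1·(1/3); sign now -1
(1/3) = 1; final value = sign = -1

-1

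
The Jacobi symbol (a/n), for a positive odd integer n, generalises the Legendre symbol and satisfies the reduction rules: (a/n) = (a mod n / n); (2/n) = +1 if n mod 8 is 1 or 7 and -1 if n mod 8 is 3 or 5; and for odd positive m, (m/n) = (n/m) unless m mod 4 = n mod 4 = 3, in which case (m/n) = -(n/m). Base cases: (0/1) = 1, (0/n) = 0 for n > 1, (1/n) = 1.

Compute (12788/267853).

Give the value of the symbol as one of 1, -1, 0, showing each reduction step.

factor out 2^2: 12788 = 2^2·3197; with 267853 mod 8 = 5, (2/267853) = -1; sign now +1; continue with (3197/267853)
flip (3197/267853) -> (267853/3197): both odd, 3197 mod 4 = 1, 267853 mod 4 = 1, so the flip contributes +1; sign now +1
(267853/3197): 267853 mod 3197 = 2502, so (267853/3197) = (2502/3197)
factor out 2^1: 2502 = 2^1·1251; with 3197 mod 8 = 5, (2/3197) = -1; sign now -1; continue with (1251/3197)
flip (1251/3197) -> (3197/1251): both odd, 1251 mod 4 = 3, 3197 mod 4 = 1, so the flip contributes +1; sign now -1
(3197/1251): 3197 mod 1251 = 695, so (3197/1251) = (695/1251)
flip (695/1251) -> (1251/695): both odd, 695 mod 4 = 3, 1251 mod 4 = 3, so the flip contributes -1; sign now +1
(1251/695): 1251 mod 695 = 556, so (1251/695) = (556/695)
factor out 2^2: 556 = 2^2·139; with 695 mod 8 = 7, (2/695) = +1; sign now +1; continue with (139/695)
flip (139/695) -> (695/139): both odd, 139 mod 4 = 3, 695 mod 4 = 3, so the flip contributes -1; sign now -1
(695/139): 695 mod 139 = 0, so (695/139) = (0/139)
reached (0/139); gcd(a, n) > 1, so (0/139) = 0 and the symbol is 0

0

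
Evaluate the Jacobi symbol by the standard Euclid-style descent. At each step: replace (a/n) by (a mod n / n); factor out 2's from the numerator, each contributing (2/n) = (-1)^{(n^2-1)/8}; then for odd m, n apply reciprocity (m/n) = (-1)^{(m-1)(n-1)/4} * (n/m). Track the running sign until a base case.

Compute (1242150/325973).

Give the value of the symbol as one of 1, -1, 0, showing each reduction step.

(1242150/325973) = (264231/325973)   [reduce mod 325973]
reciprocity: (264231/325973) = +1·(325973/264231) since 264231 mod 4 = 3, 325973 mod 4 = 1; sign now +1
(325973/264231) = (61742/264231)   [reduce mod 264231]
61742 = 2^1·30871; (2/264231) = +1 since 264231 mod 8 = 7, so (61742/264231) = (+1)^1·(30871/264231); sign now +1
reciprocity: (30871/264231) = -1·(264231/30871) since 30871 mod 4 = 3, 264231 mod 4 = 3; sign now -1
(264231/30871) = (17263/30871)   [reduce mod 30871]
reciprocity: (17263/30871) = -1·(30871/17263) since 17263 mod 4 = 3, 30871 mod 4 = 3; sign now +1
(30871/17263) = (13608/17263)   [reduce mod 17263]
13608 = 2^3·1701; (2/17263) = +1 since 17263 mod 8 = 7, so (13608/17263) = (+1)^3·(1701/17263); sign now +1
reciprocity: (1701/17263) = +1·(17263/1701) since 1701 mod 4 = 1, 17263 mod 4 = 3; sign now +1
(17263/1701) = (253/1701)   [reduce mod 1701]
reciprocity: (253/1701) = +1·(1701/253) since 253 mod 4 = 1, 1701 mod 4 = 1; sign now +1
(1701/253) = (183/253)   [reduce mod 253]
reciprocity: (183/253) = +1·(253/183) since 183 mod 4 = 3, 253 mod 4 = 1; sign now +1
(253/183) = (70/183)   [reduce mod 183]
70 = 2^1·35; (2/183) = +1 since 183 mod 8 = 7, so (70/183) = (+1)^1·(35/183); sign now +1
reciprocity: (35/183) = -1·(183/35) since 35 mod 4 = 3, 183 mod 4 = 3; sign now -1
(183/35) = (8/35)   [reduce mod 35]
8 = 2^3·1; (2/35) = -1 since 35 mod 8 = 3, so (8/35) = (-1)^3·(1/35); sign now +1
(1/35) = 1; final value = sign = +1

1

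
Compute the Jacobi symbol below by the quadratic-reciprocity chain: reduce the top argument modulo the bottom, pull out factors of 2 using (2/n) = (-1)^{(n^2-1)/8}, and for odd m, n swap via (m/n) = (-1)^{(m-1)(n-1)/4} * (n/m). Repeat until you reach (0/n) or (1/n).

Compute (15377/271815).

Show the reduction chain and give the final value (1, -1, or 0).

reciprocity: (15377/271815) = +1·(271815/15377) since 15377 mod 4 = 1, 271815 mod 4 = 3; sign now +1
(271815/15377) = (10406/15377)   [reduce mod 15377]
10406 = 2^1·5203; (2/15377) = +1 since 15377 mod 8 = 1, so (10406/15377) = (+1)^1·(5203/15377); sign now +1
reciprocity: (5203/15377) = +1·(15377/5203) since 5203 mod 4 = 3, 15377 mod 4 = 1; sign now +1
(15377/5203) = (4971/5203)   [reduce mod 5203]
reciprocity: (4971/5203) = -1·(5203/4971) since 4971 mod 4 = 3, 5203 mod 4 = 3; sign now -1
(5203/4971) = (232/4971)   [reduce mod 4971]
232 = 2^3·29; (2/4971) = -1 since 4971 mod 8 = 3, so (232/4971) = (-1)^3·(29/4971); sign now +1
reciprocity: (29/4971) = +1·(4971/29) since 29 mod 4 = 1, 4971 mod 4 = 3; sign now +1
(4971/29) = (12/29)   [reduce mod 29]
12 = 2^2·3; (2/29) = -1 since 29 mod 8 = 5, so (12/29) = (-1)^2·(3/29); sign now +1
reciprocity: (3/29) = +1·(29/3) since 3 mod 4 = 3, 29 mod 4 = 1; sign now +1
(29/3) = (2/3)   [reduce mod 3]
2 = 2^1·1; (2/3) = -1 since 3 mod 8 = 3, so (2/3) = (-1)^1·(1/3); sign now -1
(1/3) = 1; final value = sign = -1

-1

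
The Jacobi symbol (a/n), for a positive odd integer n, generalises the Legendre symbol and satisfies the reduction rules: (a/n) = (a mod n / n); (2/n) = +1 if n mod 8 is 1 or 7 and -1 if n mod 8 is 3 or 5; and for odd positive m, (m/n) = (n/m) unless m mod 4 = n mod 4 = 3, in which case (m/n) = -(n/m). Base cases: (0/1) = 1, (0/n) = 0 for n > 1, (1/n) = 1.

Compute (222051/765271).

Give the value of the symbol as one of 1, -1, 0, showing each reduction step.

flip (222051/765271) -> (765271/222051): both odd, 222051 mod 4 = 3, 765271 mod 4 = 3, so the flip contributes -1; sign now -1
(765271/222051): 765271 mod 222051 = 99118, so (765271/222051) = (99118/222051)
factor out 2^1: 99118 = 2^1·49559; with 222051 mod 8 = 3, (2/222051) = -1; sign now +1; continue with (49559/222051)
flip (49559/222051) -> (222051/49559): both odd, 49559 mod 4 = 3, 222051 mod 4 = 3, so the flip contributes -1; sign now -1
(222051/49559): 222051 mod 49559 = 23815, so (222051/49559) = (23815/49559)
flip (23815/49559) -> (49559/23815): both odd, 23815 mod 4 = 3, 49559 mod 4 = 3, so the flip contributes -1; sign now +1
(49559/23815): 49559 mod 23815 = 1929, so (49559/23815) = (1929/23815)
flip (1929/23815) -> (23815/1929): both odd, 1929 mod 4 = 1, 23815 mod 4 = 3, so the flip contributes +1; sign now +1
(23815/1929): 23815 mod 1929 = 667, so (23815/1929) = (667/1929)
flip (667/1929) -> (1929/667): both odd, 667 mod 4 = 3, 1929 mod 4 = 1, so the flip contributes +1; sign now +1
(1929/667): 1929 mod 667 = 595, so (1929/667) = (595/667)
flip (595/667) -> (667/595): both odd, 595 mod 4 = 3, 667 mod 4 = 3, so the flip contributes -1; sign now -1
(667/595): 667 mod 595 = 72, so (667/595) = (72/595)
factor out 2^3: 72 = 2^3·9; with 595 mod 8 = 3, (2/595) = -1; sign now +1; continue with (9/595)
flip (9/595) -> (595/9): both odd, 9 mod 4 = 1, 595 mod 4 = 3, so the flip contributes +1; sign now +1
(595/9): 595 mod 9 = 1, so (595/9) = (1/9)
reached (1/9) = 1, so the symbol is +1

1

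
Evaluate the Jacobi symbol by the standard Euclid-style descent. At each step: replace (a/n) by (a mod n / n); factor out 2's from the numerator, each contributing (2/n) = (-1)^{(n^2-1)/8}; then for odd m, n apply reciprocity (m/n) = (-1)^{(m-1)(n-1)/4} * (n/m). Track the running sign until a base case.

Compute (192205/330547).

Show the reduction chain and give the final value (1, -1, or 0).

reciprocity: (192205/330547) = +1·(330547/192205) since 192205 mod 4 = 1, 330547 mod 4 = 3; sign now +1
(330547/192205) = (138342/192205)   [reduce mod 192205]
138342 = 2^1·69171; (2/192205) = -1 since 192205 mod 8 = 5, so (138342/192205) = (-1)^1·(69171/192205); sign now -1
reciprocity: (69171/192205) = +1·(192205/69171) since 69171 mod 4 = 3, 192205 mod 4 = 1; sign now -1
(192205/69171) = (53863/69171)   [reduce mod 69171]
reciprocity: (53863/69171) = -1·(69171/53863) since 53863 mod 4 = 3, 69171 mod 4 = 3; sign now +1
(69171/53863) = (15308/53863)   [reduce mod 53863]
15308 = 2^2·3827; (2/53863) = +1 since 53863 mod 8 = 7, so (15308/53863) = (+1)^2·(3827/53863); sign now +1
reciprocity: (3827/53863) = -1·(53863/3827) since 3827 mod 4 = 3, 53863 mod 4 = 3; sign now -1
(53863/3827) = (285/3827)   [reduce mod 3827]
reciprocity: (285/3827) = +1·(3827/285) since 285 mod 4 = 1, 3827 mod 4 = 3; sign now -1
(3827/285) = (122/285)   [reduce mod 285]
122 = 2^1·61; (2/285) = -1 since 285 mod 8 = 5, so (122/285) = (-1)^1·(61/285); sign now +1
reciprocity: (61/285) = +1·(285/61) since 61 mod 4 = 1, 285 mod 4 = 1; sign now +1
(285/61) = (41/61)   [reduce mod 61]
reciprocity: (41/61) = +1·(61/41) since 41 mod 4 = 1, 61 mod 4 = 1; sign now +1
(61/41) = (20/41)   [reduce mod 41]
20 = 2^2·5; (2/41) = +1 since 41 mod 8 = 1, so (20/41) = (+1)^2·(5/41); sign now +1
reciprocity: (5/41) = +1·(41/5) since 5 mod 4 = 1, 41 mod 4 = 1; sign now +1
(41/5) = (1/5)   [reduce mod 5]
(1/5) = 1; final value = sign = +1

1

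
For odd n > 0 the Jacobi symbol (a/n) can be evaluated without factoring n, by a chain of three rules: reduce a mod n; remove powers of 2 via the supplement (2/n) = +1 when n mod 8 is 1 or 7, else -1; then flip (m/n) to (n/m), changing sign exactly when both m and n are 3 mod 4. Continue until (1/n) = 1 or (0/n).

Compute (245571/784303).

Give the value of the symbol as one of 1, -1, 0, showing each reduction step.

flip (245571/784303) -> (784303/245571): both odd, 245571 mod 4 = 3, 784303 mod 4 = 3, so the flip contributes -1; sign now -1
(784303/245571): 784303 mod 245571 = 47590, so (784303/245571) = (47590/245571)
factor out 2^1: 47590 = 2^1·23795; with 245571 mod 8 = 3, (2/245571) = -1; sign now +1; continue with (23795/245571)
flip (23795/245571) -> (245571/23795): both odd, 23795 mod 4 = 3, 245571 mod 4 = 3, so the flip contributes -1; sign now -1
(245571/23795): 245571 mod 23795 = 7621, so (245571/23795) = (7621/23795)
flip (7621/23795) -> (23795/7621): both odd, 7621 mod 4 = 1, 23795 mod 4 = 3, so the flip contributes +1; sign now -1
(23795/7621): 23795 mod 7621 = 932, so (23795/7621) = (932/7621)
factor out 2^2: 932 = 2^2·233; with 7621 mod 8 = 5, (2/7621) = -1; sign now -1; continue with (233/7621)
flip (233/7621) -> (7621/233): both odd, 233 mod 4 = 1, 7621 mod 4 = 1, so the flip contributes +1; sign now -1
(7621/233): 7621 mod 233 = 165, so (7621/233) = (165/233)
flip (165/233) -> (233/165): both odd, 165 mod 4 = 1, 233 mod 4 = 1, so the flip contributes +1; sign now -1
(233/165): 233 mod 165 = 68, so (233/165) = (68/165)
factor out 2^2: 68 = 2^2·17; with 165 mod 8 = 5, (2/165) = -1; sign now -1; continue with (17/165)
flip (17/165) -> (165/17): both odd, 17 mod 4 = 1, 165 mod 4 = 1, so the flip contributes +1; sign now -1
(165/17): 165 mod 17 = 12, so (165/17) = (12/17)
factor out 2^2: 12 = 2^2·3; with 17 mod 8 = 1, (2/17) = +1; sign now -1; continue with (3/17)
flip (3/17) -> (17/3): both odd, 3 mod 4 = 3, 17 mod 4 = 1, so the flip contributes +1; sign now -1
(17/3): 17 mod 3 = 2, so (17/3) = (2/3)
factor out 2^1: 2 = 2^1·1; with 3 mod 8 = 3, (2/3) = -1; sign now +1; continue with (1/3)
reached (1/3) = 1, so the symbol is +1

1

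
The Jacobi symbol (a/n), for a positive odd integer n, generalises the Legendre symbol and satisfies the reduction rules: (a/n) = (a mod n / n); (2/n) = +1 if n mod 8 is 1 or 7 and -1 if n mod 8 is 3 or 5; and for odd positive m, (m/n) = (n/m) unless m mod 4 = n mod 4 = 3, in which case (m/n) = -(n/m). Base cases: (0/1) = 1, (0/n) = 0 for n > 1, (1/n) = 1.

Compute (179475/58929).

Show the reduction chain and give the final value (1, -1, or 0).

(179475/58929) = (2688/58929)   [reduce mod 58929]
2688 = 2^7·21; (2/58929) = +1 since 58929 mod 8 = 1, so (2688/58929) = (+1)^7·(21/58929); sign now +1
reciprocity: (21/58929) = +1·(58929/21) since 21 mod 4 = 1, 58929 mod 4 = 1; sign now +1
(58929/21) = (3/21)   [reduce mod 21]
reciprocity: (3/21) = +1·(21/3) since 3 mod 4 = 3, 21 mod 4 = 1; sign now +1
(21/3) = (0/3)   [reduce mod 3]
(0/3) = 0   [gcd(a, n) > 1]; final value = 0

0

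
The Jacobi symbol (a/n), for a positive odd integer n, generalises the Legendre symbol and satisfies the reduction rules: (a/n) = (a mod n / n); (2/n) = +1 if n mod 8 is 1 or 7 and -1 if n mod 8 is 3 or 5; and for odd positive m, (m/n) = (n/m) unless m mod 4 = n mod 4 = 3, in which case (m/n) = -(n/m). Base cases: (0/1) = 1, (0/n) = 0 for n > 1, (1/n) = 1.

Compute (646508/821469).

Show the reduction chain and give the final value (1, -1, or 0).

646508 = 2^2·161627; (2/821469) = -1 since 821469 mod 8 = 5, so (646508/821469) = (-1)^2·(161627/821469); sign now +1
reciprocity: (161627/821469) = +1·(821469/161627) since 161627 mod 4 = 3, 821469 mod 4 = 1; sign now +1
(821469/161627) = (13334/161627)   [reduce mod 161627]
13334 = 2^1·6667; (2/161627) = -1 since 161627 mod 8 = 3, so (13334/161627) = (-1)^1·(6667/161627); sign now -1
reciprocity: (6667/161627) = -1·(161627/6667) since 6667 mod 4 = 3, 161627 mod 4 = 3; sign now +1
(161627/6667) = (1619/6667)   [reduce mod 6667]
reciprocity: (1619/6667) = -1·(6667/1619) since 1619 mod 4 = 3, 6667 mod 4 = 3; sign now -1
(6667/1619) = (191/1619)   [reduce mod 1619]
reciprocity: (191/1619) = -1·(1619/191) since 191 mod 4 = 3, 1619 mod 4 = 3; sign now +1
(1619/191) = (91/191)   [reduce mod 191]
reciprocity: (91/191) = -1·(191/91) since 91 mod 4 = 3, 191 mod 4 = 3; sign now -1
(191/91) = (9/91)   [reduce mod 91]
reciprocity: (9/91) = +1·(91/9) since 9 mod 4 = 1, 91 mod 4 = 3; sign now -1
(91/9) = (1/9)   [reduce mod 9]
(1/9) = 1; final value = sign = -1

-1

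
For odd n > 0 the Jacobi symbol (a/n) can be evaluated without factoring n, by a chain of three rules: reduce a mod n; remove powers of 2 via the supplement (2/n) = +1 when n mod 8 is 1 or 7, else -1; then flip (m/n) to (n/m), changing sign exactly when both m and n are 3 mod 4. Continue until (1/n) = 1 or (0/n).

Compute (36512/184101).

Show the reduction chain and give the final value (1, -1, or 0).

factor out 2^5: 36512 = 2^5·1141; with 184101 mod 8 = 5, (2/184101) = -1; sign now -1; continue with (1141/184101)
flip (1141/184101) -> (184101/1141): both odd, 1141 mod 4 = 1, 184101 mod 4 = 1, so the flip contributes +1; sign now -1
(184101/1141): 184101 mod 1141 = 400, so (184101/1141) = (400/1141)
factor out 2^4: 400 = 2^4·25; with 1141 mod 8 = 5, (2/1141) = -1; sign now -1; continue with (25/1141)
flip (25/1141) -> (1141/25): both odd, 25 mod 4 = 1, 1141 mod 4 = 1, so the flip contributes +1; sign now -1
(1141/25): 1141 mod 25 = 16, so (1141/25) = (16/25)
factor out 2^4: 16 = 2^4·1; with 25 mod 8 = 1, (2/25) = +1; sign now -1; continue with (1/25)
reached (1/25) = 1, so the symbol is -1

-1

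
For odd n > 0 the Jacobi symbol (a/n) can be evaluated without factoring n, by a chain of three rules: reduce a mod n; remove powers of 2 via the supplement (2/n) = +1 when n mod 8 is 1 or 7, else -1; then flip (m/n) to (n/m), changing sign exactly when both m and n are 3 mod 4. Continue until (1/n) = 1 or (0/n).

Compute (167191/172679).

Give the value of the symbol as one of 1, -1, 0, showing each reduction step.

reciprocity: (167191/172679) = -1·(172679/167191) since 167191 mod 4 = 3, 172679 mod 4 = 3; sign now -1
(172679/167191) = (5488/167191)   [reduce mod 167191]
5488 = 2^4·343; (2/167191) = +1 since 167191 mod 8 = 7, so (5488/167191) = (+1)^4·(343/167191); sign now -1
reciprocity: (343/167191) = -1·(167191/343) since 343 mod 4 = 3, 167191 mod 4 = 3; sign now +1
(167191/343) = (150/343)   [reduce mod 343]
150 = 2^1·75; (2/343) = +1 since 343 mod 8 = 7, so (150/343) = (+1)^1·(75/343); sign now +1
reciprocity: (75/343) = -1·(343/75) since 75 mod 4 = 3, 343 mod 4 = 3; sign now -1
(343/75) = (43/75)   [reduce mod 75]
reciprocity: (43/75) = -1·(75/43) since 43 mod 4 = 3, 75 mod 4 = 3; sign now +1
(75/43) = (32/43)   [reduce mod 43]
32 = 2^5·1; (2/43) = -1 since 43 mod 8 = 3, so (32/43) = (-1)^5·(1/43); sign now -1
(1/43) = 1; final value = sign = -1

-1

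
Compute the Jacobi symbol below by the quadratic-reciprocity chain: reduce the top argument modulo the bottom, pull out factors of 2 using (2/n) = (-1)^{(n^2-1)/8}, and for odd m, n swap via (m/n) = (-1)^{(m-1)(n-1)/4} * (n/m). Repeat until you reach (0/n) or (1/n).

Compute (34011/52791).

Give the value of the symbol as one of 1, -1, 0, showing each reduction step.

0

flip (34011/52791) -> (52791/34011): both odd, 34011 mod 4 = 3, 52791 mod 4 = 3, so the flip contributes -1; sign now -1
(52791/34011): 52791 mod 34011 = 18780, so (52791/34011) = (18780/34011)
factor out 2^2: 18780 = 2^2·4695; with 34011 mod 8 = 3, (2/34011) = -1; sign now -1; continue with (4695/34011)
flip (4695/34011) -> (34011/4695): both odd, 4695 mod 4 = 3, 34011 mod 4 = 3, so the flip contributes -1; sign now +1
(34011/4695): 34011 mod 4695 = 1146, so (34011/4695) = (1146/4695)
factor out 2^1: 1146 = 2^1·573; with 4695 mod 8 = 7, (2/4695) = +1; sign now +1; continue with (573/4695)
flip (573/4695) -> (4695/573): both odd, 573 mod 4 = 1, 4695 mod 4 = 3, so the flip contributes +1; sign now +1
(4695/573): 4695 mod 573 = 111, so (4695/573) = (111/573)
flip (111/573) -> (573/111): both odd, 111 mod 4 = 3, 573 mod 4 = 1, so the flip contributes +1; sign now +1
(573/111): 573 mod 111 = 18, so (573/111) = (18/111)
factor out 2^1: 18 = 2^1·9; with 111 mod 8 = 7, (2/111) = +1; sign now +1; continue with (9/111)
flip (9/111) -> (111/9): both odd, 9 mod 4 = 1, 111 mod 4 = 3, so the flip contributes +1; sign now +1
(111/9): 111 mod 9 = 3, so (111/9) = (3/9)
flip (3/9) -> (9/3): both odd, 3 mod 4 = 3, 9 mod 4 = 1, so the flip contributes +1; sign now +1
(9/3): 9 mod 3 = 0, so (9/3) = (0/3)
reached (0/3); gcd(a, n) > 1, so (0/3) = 0 and the symbol is 0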